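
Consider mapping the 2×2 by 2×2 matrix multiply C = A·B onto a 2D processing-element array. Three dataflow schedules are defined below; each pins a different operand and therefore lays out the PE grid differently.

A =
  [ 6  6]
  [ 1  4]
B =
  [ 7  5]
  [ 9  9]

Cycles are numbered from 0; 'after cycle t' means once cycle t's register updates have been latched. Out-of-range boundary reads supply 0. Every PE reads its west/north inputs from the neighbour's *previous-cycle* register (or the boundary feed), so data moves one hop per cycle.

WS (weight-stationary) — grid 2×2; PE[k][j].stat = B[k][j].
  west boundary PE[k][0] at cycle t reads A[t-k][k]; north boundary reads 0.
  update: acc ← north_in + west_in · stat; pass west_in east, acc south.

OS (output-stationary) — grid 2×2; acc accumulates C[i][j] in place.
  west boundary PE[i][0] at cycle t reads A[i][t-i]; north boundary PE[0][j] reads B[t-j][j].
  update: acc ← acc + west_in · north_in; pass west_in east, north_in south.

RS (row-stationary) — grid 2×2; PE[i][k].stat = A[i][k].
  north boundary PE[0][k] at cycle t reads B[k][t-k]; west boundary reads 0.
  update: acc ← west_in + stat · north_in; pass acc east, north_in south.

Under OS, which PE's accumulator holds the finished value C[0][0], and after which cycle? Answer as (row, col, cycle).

(row, col, cycle) = (0, 0, 1)

Under OS, C[0][0] lands at PE[0][0]:
  [0] (0,0) acc=42 (h:6 v:7)
  [1] (0,0) acc=96 (h:6 v:9)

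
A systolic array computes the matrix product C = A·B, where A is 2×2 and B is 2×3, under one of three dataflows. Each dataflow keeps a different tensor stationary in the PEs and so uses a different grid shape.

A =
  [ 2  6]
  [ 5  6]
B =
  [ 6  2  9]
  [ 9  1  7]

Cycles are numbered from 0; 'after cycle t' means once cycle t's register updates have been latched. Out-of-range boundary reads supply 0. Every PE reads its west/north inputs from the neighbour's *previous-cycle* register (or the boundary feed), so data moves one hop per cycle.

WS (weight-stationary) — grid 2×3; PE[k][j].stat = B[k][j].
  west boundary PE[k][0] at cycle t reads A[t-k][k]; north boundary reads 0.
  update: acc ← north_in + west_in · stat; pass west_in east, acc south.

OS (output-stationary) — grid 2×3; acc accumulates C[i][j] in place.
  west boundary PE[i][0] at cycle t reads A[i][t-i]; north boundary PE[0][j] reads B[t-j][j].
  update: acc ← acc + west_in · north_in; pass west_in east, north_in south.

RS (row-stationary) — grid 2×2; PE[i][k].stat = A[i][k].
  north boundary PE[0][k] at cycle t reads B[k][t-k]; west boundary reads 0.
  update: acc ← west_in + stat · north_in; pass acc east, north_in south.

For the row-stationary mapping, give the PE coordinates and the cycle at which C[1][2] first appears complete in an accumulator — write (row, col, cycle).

Under RS, C[1][2] lands at PE[1][1]:
  @0  [1,1]  acc 0  |  →0  ↓0
  @1  [1,1]  acc 0  |  →0  ↓0
  @2  [1,1]  acc 84  |  →84  ↓9
  @3  [1,1]  acc 16  |  →16  ↓1
  @4  [1,1]  acc 87  |  →87  ↓7

(row, col, cycle) = (1, 1, 4)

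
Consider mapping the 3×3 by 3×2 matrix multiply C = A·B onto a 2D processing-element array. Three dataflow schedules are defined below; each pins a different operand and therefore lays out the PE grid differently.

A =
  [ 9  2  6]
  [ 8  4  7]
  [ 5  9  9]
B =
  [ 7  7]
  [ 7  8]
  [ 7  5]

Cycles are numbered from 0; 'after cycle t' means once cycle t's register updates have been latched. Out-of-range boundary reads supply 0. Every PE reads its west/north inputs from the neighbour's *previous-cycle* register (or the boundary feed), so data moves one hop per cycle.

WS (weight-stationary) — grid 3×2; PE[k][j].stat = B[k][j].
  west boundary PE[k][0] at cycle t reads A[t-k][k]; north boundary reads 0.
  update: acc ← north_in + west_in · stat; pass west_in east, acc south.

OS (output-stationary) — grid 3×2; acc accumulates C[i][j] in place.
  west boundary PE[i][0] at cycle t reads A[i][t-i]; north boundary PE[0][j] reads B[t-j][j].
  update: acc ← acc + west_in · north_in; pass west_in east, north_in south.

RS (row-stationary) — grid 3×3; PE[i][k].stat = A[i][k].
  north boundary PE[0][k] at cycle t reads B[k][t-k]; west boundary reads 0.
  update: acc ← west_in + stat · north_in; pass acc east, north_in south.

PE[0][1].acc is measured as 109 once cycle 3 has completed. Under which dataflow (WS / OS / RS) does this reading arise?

— WS: 3×2; PE[0][1] trace:
  after 0 — PE[0][1] acc=0, pass-E 0, pass-S 0
  after 1 — PE[0][1] acc=63, pass-E 9, pass-S 63
  after 2 — PE[0][1] acc=56, pass-E 8, pass-S 56
  after 3 — PE[0][1] acc=35, pass-E 5, pass-S 35
— OS: 3×2; PE[0][1] trace:
  after 0 — PE[0][1] acc=0, pass-E 0, pass-S 0
  after 1 — PE[0][1] acc=63, pass-E 9, pass-S 7
  after 2 — PE[0][1] acc=79, pass-E 2, pass-S 8
  after 3 — PE[0][1] acc=109, pass-E 6, pass-S 5
— RS: 3×3; PE[0][1] trace:
  after 0 — PE[0][1] acc=0, pass-E 0, pass-S 0
  after 1 — PE[0][1] acc=77, pass-E 77, pass-S 7
  after 2 — PE[0][1] acc=79, pass-E 79, pass-S 8
  after 3 — PE[0][1] acc=0, pass-E 0, pass-S 0

dataflow = OS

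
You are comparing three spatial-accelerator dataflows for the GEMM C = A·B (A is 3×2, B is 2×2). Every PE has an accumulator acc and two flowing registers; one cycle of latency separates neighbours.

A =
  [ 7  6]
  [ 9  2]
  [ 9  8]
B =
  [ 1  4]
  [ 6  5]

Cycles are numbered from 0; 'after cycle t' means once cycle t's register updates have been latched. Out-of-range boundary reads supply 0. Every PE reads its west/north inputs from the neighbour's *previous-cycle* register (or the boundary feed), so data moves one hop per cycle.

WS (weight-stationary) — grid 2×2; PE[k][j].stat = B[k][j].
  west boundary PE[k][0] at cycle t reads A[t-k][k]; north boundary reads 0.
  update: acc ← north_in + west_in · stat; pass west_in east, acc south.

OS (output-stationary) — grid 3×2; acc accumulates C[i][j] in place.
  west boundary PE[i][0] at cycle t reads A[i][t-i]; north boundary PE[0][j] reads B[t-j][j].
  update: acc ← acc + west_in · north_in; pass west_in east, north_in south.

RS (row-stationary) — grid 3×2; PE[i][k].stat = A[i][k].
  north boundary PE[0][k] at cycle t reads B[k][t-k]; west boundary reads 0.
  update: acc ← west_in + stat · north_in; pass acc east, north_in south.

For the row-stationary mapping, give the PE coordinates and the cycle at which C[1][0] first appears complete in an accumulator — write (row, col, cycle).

(row, col, cycle) = (1, 1, 2)

RS: C[1][0] accumulates in PE[1][1]:
  cycle 0: PE[1][1] → acc 0, east 0, south 0
  cycle 1: PE[1][1] → acc 0, east 0, south 0
  cycle 2: PE[1][1] → acc 21, east 21, south 6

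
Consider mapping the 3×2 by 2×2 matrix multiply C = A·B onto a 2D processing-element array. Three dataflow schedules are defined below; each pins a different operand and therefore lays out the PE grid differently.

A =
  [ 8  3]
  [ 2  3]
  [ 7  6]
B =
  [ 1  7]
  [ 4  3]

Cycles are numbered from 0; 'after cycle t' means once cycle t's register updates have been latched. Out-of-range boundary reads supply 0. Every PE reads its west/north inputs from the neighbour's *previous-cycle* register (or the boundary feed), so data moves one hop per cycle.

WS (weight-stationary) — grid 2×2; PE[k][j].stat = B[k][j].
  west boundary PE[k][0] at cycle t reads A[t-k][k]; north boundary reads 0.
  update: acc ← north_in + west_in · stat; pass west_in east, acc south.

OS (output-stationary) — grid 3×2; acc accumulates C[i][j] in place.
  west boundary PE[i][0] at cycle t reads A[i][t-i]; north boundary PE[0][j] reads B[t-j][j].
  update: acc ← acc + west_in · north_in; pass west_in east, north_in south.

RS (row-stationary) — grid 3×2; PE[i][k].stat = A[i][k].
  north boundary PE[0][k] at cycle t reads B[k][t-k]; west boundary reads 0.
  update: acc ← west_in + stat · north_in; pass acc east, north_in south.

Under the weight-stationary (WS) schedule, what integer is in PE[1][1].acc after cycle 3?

WS on a 2×2 grid — tracing PE[1][1] and its feeders:
  t=0 PE[0][1]: acc=0 h=0 v=0
  t=0 PE[1][0]: acc=0 h=0 v=0
  t=0 PE[1][1]: acc=0 h=0 v=0
  t=1 PE[0][1]: acc=56 h=8 v=56
  t=1 PE[1][0]: acc=20 h=3 v=20
  t=1 PE[1][1]: acc=0 h=0 v=0
  t=2 PE[0][1]: acc=14 h=2 v=14
  t=2 PE[1][0]: acc=14 h=3 v=14
  t=2 PE[1][1]: acc=65 h=3 v=65
  t=3 PE[0][1]: acc=49 h=7 v=49
  t=3 PE[1][0]: acc=31 h=6 v=31
  t=3 PE[1][1]: acc=23 h=3 v=23

PE[1][1].acc = 23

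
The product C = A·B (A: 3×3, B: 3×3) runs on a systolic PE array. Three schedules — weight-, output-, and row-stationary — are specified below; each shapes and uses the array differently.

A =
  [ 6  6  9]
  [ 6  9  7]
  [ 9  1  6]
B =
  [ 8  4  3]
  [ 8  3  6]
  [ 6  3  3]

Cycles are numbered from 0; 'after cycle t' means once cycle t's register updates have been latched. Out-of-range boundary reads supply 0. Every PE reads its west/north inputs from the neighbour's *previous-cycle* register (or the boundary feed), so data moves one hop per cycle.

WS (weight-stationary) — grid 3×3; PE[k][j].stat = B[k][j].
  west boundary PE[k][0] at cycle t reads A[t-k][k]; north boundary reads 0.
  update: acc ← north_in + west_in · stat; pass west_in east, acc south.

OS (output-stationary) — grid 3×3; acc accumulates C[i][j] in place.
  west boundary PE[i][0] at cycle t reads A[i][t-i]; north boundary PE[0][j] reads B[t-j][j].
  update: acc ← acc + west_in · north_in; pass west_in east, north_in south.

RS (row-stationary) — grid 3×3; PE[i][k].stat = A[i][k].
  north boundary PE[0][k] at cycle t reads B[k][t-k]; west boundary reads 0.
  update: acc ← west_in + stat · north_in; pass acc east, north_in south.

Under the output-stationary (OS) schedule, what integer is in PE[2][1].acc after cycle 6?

PE[2][1].acc = 57

Tracing OS — 3×3 array, target PE[2][1]:
  @0  [1,1]  acc 0  |  →0  ↓0
  @0  [2,0]  acc 0  |  →0  ↓0
  @0  [2,1]  acc 0  |  →0  ↓0
  @1  [1,1]  acc 0  |  →0  ↓0
  @1  [2,0]  acc 0  |  →0  ↓0
  @1  [2,1]  acc 0  |  →0  ↓0
  @2  [1,1]  acc 24  |  →6  ↓4
  @2  [2,0]  acc 72  |  →9  ↓8
  @2  [2,1]  acc 0  |  →0  ↓0
  @3  [1,1]  acc 51  |  →9  ↓3
  @3  [2,0]  acc 80  |  →1  ↓8
  @3  [2,1]  acc 36  |  →9  ↓4
  @4  [1,1]  acc 72  |  →7  ↓3
  @4  [2,0]  acc 116  |  →6  ↓6
  @4  [2,1]  acc 39  |  →1  ↓3
  @5  [1,1]  acc 72  |  →0  ↓0
  @5  [2,0]  acc 116  |  →0  ↓0
  @5  [2,1]  acc 57  |  →6  ↓3
  @6  [1,1]  acc 72  |  →0  ↓0
  @6  [2,0]  acc 116  |  →0  ↓0
  @6  [2,1]  acc 57  |  →0  ↓0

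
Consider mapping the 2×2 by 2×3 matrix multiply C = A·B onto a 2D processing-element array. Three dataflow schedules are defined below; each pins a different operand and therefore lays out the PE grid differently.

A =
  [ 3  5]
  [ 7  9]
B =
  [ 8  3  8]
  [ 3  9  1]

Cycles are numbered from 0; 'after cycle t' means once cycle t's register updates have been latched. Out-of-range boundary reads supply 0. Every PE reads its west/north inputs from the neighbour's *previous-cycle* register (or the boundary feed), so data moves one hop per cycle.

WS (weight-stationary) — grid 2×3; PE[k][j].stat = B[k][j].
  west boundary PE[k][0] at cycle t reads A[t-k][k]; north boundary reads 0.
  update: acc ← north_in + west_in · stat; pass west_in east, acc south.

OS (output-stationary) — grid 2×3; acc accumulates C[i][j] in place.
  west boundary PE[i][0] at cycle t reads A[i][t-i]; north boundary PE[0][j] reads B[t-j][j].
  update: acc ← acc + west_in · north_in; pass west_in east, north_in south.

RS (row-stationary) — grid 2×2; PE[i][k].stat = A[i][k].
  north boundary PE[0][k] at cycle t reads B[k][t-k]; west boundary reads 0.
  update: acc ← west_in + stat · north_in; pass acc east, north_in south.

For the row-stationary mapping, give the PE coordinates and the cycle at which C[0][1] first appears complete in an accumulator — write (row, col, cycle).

RS — PE[0][1] is where C[0][1] collects:
  step 0 · PE0,1: acc=0; fwd→0 fwd↓0
  step 1 · PE0,1: acc=39; fwd→39 fwd↓3
  step 2 · PE0,1: acc=54; fwd→54 fwd↓9

(row, col, cycle) = (0, 1, 2)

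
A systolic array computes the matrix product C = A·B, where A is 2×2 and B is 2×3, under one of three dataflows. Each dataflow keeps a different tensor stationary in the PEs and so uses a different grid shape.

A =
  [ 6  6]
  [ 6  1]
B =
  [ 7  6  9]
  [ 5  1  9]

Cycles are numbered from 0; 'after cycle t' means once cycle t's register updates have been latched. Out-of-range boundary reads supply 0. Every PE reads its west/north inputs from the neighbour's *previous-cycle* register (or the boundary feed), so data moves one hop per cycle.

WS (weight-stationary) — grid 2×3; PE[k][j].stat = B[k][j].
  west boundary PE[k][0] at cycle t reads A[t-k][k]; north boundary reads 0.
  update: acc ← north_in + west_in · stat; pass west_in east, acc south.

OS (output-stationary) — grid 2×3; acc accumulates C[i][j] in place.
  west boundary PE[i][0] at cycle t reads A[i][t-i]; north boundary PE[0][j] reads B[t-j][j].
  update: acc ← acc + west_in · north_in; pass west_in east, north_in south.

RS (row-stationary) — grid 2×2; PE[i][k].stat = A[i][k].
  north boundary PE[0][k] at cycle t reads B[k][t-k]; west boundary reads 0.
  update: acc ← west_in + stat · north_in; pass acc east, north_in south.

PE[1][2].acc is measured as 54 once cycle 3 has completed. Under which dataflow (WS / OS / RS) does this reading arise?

— WS: 2×3; PE[1][2] trace:
  after 0 — PE[1][2] acc=0, pass-E 0, pass-S 0
  after 1 — PE[1][2] acc=0, pass-E 0, pass-S 0
  after 2 — PE[1][2] acc=0, pass-E 0, pass-S 0
  after 3 — PE[1][2] acc=108, pass-E 6, pass-S 108
— OS: 2×3; PE[1][2] trace:
  after 0 — PE[1][2] acc=0, pass-E 0, pass-S 0
  after 1 — PE[1][2] acc=0, pass-E 0, pass-S 0
  after 2 — PE[1][2] acc=0, pass-E 0, pass-S 0
  after 3 — PE[1][2] acc=54, pass-E 6, pass-S 9
RS (2×2): PE[1][2] does not exist.

dataflow = OS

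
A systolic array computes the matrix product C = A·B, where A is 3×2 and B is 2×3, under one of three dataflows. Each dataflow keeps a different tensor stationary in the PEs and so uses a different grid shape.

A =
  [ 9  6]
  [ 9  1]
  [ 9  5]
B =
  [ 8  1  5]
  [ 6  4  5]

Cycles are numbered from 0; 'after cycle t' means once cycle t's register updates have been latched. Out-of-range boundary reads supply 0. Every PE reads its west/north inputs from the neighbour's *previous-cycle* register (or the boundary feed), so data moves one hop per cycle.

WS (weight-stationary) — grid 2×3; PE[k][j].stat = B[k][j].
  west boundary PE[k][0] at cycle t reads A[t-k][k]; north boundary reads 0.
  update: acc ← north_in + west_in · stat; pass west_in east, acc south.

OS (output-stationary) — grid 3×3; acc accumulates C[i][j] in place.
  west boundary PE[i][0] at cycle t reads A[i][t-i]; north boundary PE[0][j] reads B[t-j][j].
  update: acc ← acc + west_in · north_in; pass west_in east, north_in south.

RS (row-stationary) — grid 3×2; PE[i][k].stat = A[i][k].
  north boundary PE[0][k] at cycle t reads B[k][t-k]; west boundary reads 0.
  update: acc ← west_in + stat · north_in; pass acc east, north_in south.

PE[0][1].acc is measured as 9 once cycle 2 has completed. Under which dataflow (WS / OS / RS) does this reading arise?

WS [2×3] PE[0][1] across cycles:
  0: (0,1).acc=0  regs=<0,0>
  1: (0,1).acc=9  regs=<9,9>
  2: (0,1).acc=9  regs=<9,9>
OS [3×3] PE[0][1] across cycles:
  0: (0,1).acc=0  regs=<0,0>
  1: (0,1).acc=9  regs=<9,1>
  2: (0,1).acc=33  regs=<6,4>
RS [3×2] PE[0][1] across cycles:
  0: (0,1).acc=0  regs=<0,0>
  1: (0,1).acc=108  regs=<108,6>
  2: (0,1).acc=33  regs=<33,4>

dataflow = WS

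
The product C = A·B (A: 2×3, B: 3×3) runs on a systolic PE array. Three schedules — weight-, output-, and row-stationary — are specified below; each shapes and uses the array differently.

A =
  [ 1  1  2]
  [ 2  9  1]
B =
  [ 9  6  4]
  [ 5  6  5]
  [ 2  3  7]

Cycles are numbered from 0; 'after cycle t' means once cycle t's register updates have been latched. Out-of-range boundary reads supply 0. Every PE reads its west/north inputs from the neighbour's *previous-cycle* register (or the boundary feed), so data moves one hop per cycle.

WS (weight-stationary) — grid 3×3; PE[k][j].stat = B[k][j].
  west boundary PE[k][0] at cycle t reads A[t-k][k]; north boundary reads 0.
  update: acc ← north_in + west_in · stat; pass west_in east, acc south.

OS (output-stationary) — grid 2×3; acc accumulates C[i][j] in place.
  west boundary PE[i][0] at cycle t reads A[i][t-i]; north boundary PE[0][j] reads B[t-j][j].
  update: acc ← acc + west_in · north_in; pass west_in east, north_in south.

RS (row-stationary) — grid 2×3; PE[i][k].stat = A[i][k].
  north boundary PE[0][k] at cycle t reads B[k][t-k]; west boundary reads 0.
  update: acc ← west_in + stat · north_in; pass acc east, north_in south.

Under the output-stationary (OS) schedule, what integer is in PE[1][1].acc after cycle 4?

OS on a 2×3 grid — tracing PE[1][1] and its feeders:
  @0  [0,1]  acc 0  |  →0  ↓0
  @0  [1,0]  acc 0  |  →0  ↓0
  @0  [1,1]  acc 0  |  →0  ↓0
  @1  [0,1]  acc 6  |  →1  ↓6
  @1  [1,0]  acc 18  |  →2  ↓9
  @1  [1,1]  acc 0  |  →0  ↓0
  @2  [0,1]  acc 12  |  →1  ↓6
  @2  [1,0]  acc 63  |  →9  ↓5
  @2  [1,1]  acc 12  |  →2  ↓6
  @3  [0,1]  acc 18  |  →2  ↓3
  @3  [1,0]  acc 65  |  →1  ↓2
  @3  [1,1]  acc 66  |  →9  ↓6
  @4  [0,1]  acc 18  |  →0  ↓0
  @4  [1,0]  acc 65  |  →0  ↓0
  @4  [1,1]  acc 69  |  →1  ↓3

PE[1][1].acc = 69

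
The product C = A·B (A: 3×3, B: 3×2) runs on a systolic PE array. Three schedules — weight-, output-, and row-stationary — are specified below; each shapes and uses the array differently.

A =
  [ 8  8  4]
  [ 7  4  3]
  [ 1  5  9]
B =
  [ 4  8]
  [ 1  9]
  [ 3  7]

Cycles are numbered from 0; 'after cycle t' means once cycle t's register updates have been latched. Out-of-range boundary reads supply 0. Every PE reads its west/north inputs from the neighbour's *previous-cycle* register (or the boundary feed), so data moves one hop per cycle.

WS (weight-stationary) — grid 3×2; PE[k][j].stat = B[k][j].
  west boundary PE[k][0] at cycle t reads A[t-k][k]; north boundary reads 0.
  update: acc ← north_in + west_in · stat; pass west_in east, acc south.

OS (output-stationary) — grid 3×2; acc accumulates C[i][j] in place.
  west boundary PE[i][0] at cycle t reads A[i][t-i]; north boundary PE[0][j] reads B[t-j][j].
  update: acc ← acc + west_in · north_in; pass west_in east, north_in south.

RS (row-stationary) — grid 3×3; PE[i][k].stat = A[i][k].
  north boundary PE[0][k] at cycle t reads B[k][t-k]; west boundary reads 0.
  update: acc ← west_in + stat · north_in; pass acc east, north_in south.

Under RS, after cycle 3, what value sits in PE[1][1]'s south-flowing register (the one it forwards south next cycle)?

Tracing RS — 3×3 array, target PE[1][1]:
  [0] (0,1) acc=0 (h:0 v:0)
  [0] (1,0) acc=0 (h:0 v:0)
  [0] (1,1) acc=0 (h:0 v:0)
  [1] (0,1) acc=40 (h:40 v:1)
  [1] (1,0) acc=28 (h:28 v:4)
  [1] (1,1) acc=0 (h:0 v:0)
  [2] (0,1) acc=136 (h:136 v:9)
  [2] (1,0) acc=56 (h:56 v:8)
  [2] (1,1) acc=32 (h:32 v:1)
  [3] (0,1) acc=0 (h:0 v:0)
  [3] (1,0) acc=0 (h:0 v:0)
  [3] (1,1) acc=92 (h:92 v:9)

register = 9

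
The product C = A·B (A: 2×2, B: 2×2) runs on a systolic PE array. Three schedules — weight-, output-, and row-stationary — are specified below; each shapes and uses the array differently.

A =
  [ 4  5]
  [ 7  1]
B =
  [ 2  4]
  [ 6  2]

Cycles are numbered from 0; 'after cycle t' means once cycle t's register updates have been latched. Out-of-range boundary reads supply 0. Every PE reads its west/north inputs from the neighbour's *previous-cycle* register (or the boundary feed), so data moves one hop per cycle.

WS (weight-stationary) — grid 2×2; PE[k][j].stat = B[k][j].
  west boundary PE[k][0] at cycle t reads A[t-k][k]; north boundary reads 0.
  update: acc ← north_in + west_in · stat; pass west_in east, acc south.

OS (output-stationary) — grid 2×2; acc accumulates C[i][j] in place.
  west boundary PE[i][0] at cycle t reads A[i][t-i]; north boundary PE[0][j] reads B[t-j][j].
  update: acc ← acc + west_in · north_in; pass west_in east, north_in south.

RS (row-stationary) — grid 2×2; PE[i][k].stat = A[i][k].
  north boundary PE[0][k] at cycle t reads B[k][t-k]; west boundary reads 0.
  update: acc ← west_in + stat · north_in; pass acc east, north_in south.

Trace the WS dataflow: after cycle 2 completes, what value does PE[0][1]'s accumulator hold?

PE[0][1].acc = 28

WS 2×2: PE[0][1] cycle-by-cycle (with neighbour feeds):
  0: (0,0).acc=8  regs=<4,8>
  0: (0,1).acc=0  regs=<0,0>
  1: (0,0).acc=14  regs=<7,14>
  1: (0,1).acc=16  regs=<4,16>
  2: (0,0).acc=0  regs=<0,0>
  2: (0,1).acc=28  regs=<7,28>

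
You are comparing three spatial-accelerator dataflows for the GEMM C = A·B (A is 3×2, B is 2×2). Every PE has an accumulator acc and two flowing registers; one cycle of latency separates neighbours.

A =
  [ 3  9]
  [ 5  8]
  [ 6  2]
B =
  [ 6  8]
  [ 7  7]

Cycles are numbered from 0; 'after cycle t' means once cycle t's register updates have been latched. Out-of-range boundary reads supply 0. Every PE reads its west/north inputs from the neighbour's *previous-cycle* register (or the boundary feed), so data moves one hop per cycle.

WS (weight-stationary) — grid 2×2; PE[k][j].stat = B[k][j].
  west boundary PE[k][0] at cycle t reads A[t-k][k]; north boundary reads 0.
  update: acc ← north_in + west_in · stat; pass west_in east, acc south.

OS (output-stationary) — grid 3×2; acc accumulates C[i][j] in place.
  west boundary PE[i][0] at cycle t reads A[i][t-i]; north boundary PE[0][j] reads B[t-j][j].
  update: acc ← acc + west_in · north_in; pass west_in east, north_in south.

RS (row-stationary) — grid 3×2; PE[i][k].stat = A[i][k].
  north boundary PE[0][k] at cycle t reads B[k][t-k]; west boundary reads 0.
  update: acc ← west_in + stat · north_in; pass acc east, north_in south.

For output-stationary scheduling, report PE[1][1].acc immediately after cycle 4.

PE[1][1].acc = 96

Tracing OS — 3×2 array, target PE[1][1]:
  after 0 — PE[0][1] acc=0, pass-E 0, pass-S 0
  after 0 — PE[1][0] acc=0, pass-E 0, pass-S 0
  after 0 — PE[1][1] acc=0, pass-E 0, pass-S 0
  after 1 — PE[0][1] acc=24, pass-E 3, pass-S 8
  after 1 — PE[1][0] acc=30, pass-E 5, pass-S 6
  after 1 — PE[1][1] acc=0, pass-E 0, pass-S 0
  after 2 — PE[0][1] acc=87, pass-E 9, pass-S 7
  after 2 — PE[1][0] acc=86, pass-E 8, pass-S 7
  after 2 — PE[1][1] acc=40, pass-E 5, pass-S 8
  after 3 — PE[0][1] acc=87, pass-E 0, pass-S 0
  after 3 — PE[1][0] acc=86, pass-E 0, pass-S 0
  after 3 — PE[1][1] acc=96, pass-E 8, pass-S 7
  after 4 — PE[0][1] acc=87, pass-E 0, pass-S 0
  after 4 — PE[1][0] acc=86, pass-E 0, pass-S 0
  after 4 — PE[1][1] acc=96, pass-E 0, pass-S 0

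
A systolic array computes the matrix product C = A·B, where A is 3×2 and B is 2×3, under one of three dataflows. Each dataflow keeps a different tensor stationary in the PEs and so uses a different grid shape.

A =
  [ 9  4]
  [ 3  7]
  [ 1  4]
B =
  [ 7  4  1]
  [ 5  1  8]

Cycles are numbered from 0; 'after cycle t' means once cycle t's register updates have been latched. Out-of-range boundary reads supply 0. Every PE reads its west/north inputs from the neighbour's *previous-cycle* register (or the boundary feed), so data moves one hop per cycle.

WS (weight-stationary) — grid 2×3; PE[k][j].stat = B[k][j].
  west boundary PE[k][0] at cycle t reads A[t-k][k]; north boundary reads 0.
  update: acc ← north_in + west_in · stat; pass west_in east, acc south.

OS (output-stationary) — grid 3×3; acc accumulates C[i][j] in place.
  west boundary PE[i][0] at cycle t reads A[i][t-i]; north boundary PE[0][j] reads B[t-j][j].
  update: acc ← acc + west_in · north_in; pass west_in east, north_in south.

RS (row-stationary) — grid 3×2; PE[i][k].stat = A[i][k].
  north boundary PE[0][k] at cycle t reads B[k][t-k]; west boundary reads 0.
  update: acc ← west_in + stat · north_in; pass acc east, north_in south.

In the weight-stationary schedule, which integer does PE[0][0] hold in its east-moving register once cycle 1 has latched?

register = 3

WS (2×3). Following PE[0][0] plus its west/north inputs:
  after 0 — PE[0][0] acc=63, pass-E 9, pass-S 63
  after 1 — PE[0][0] acc=21, pass-E 3, pass-S 21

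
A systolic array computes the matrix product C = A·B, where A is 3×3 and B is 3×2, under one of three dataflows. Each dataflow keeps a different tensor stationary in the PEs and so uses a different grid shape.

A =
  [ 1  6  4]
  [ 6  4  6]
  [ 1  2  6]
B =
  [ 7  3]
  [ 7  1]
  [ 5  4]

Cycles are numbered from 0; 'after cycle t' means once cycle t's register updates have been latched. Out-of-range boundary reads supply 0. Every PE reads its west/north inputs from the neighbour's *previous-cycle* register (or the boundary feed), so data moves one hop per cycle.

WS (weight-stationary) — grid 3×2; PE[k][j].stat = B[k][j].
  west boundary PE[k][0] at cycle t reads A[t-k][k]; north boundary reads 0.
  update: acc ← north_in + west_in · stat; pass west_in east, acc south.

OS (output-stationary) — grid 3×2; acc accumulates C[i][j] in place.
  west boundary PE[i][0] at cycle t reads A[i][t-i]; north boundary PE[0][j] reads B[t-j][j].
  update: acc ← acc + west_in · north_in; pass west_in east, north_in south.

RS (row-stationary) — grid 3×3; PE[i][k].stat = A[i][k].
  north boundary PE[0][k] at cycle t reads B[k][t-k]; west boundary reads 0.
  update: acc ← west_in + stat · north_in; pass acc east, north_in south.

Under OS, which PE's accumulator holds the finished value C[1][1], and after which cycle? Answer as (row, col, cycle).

OS — PE[1][1] is where C[1][1] collects:
  cycle 0: PE[1][1] → acc 0, east 0, south 0
  cycle 1: PE[1][1] → acc 0, east 0, south 0
  cycle 2: PE[1][1] → acc 18, east 6, south 3
  cycle 3: PE[1][1] → acc 22, east 4, south 1
  cycle 4: PE[1][1] → acc 46, east 6, south 4

(row, col, cycle) = (1, 1, 4)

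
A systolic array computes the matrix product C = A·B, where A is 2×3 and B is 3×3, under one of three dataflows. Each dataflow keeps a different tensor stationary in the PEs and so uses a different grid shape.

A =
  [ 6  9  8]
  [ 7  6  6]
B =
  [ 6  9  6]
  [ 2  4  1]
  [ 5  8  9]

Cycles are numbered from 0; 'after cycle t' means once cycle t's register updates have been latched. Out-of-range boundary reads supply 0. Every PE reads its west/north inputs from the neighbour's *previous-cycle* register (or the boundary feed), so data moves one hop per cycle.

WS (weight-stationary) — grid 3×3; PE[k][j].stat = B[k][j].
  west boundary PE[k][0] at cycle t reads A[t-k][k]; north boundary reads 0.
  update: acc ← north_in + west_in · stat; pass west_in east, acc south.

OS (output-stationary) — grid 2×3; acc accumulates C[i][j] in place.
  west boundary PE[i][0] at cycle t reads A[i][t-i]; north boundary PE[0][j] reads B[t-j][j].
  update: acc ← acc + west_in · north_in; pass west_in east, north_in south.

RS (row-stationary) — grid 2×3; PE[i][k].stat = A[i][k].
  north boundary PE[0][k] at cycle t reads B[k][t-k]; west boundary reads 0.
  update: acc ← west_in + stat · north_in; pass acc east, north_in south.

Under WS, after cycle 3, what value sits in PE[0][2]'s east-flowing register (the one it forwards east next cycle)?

WS on a 3×3 grid — tracing PE[0][2] and its feeders:
  after 0 — PE[0][1] acc=0, pass-E 0, pass-S 0
  after 0 — PE[0][2] acc=0, pass-E 0, pass-S 0
  after 1 — PE[0][1] acc=54, pass-E 6, pass-S 54
  after 1 — PE[0][2] acc=0, pass-E 0, pass-S 0
  after 2 — PE[0][1] acc=63, pass-E 7, pass-S 63
  after 2 — PE[0][2] acc=36, pass-E 6, pass-S 36
  after 3 — PE[0][1] acc=0, pass-E 0, pass-S 0
  after 3 — PE[0][2] acc=42, pass-E 7, pass-S 42

register = 7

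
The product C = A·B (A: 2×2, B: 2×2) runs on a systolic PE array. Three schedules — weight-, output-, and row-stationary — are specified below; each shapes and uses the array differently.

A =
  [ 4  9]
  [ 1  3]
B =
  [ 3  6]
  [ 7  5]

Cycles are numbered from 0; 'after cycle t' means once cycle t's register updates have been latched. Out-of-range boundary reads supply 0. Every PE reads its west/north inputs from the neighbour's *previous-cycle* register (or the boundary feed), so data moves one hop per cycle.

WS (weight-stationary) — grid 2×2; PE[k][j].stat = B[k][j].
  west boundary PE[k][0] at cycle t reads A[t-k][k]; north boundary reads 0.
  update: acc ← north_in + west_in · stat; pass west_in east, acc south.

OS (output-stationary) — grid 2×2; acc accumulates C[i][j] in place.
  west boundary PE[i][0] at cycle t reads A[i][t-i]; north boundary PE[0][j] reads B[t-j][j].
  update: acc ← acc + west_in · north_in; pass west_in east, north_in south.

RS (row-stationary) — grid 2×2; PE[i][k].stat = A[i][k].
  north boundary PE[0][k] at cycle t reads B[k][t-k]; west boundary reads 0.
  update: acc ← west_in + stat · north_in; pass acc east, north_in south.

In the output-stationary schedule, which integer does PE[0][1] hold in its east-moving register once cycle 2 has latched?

OS on a 2×2 grid — tracing PE[0][1] and its feeders:
  @0  [0,0]  acc 12  |  →4  ↓3
  @0  [0,1]  acc 0  |  →0  ↓0
  @1  [0,0]  acc 75  |  →9  ↓7
  @1  [0,1]  acc 24  |  →4  ↓6
  @2  [0,0]  acc 75  |  →0  ↓0
  @2  [0,1]  acc 69  |  →9  ↓5

register = 9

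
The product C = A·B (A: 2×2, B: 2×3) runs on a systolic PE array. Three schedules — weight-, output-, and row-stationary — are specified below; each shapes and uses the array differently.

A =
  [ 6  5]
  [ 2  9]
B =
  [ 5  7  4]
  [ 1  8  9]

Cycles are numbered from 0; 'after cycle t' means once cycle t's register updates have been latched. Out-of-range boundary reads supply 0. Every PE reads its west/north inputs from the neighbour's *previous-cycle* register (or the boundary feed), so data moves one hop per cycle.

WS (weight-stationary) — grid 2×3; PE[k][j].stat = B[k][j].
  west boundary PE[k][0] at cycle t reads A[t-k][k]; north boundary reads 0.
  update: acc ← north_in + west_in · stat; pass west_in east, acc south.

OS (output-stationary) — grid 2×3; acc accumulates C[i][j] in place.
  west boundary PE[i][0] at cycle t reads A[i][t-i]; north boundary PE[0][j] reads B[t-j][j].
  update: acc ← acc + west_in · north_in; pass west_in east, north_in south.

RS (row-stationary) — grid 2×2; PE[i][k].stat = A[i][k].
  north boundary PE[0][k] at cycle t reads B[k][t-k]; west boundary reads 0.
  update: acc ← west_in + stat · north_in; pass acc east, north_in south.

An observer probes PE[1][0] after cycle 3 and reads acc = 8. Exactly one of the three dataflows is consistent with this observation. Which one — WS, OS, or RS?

dataflow = RS

WS [2×3] PE[1][0] across cycles:
  t=0 PE[1][0]: acc=0 h=0 v=0
  t=1 PE[1][0]: acc=35 h=5 v=35
  t=2 PE[1][0]: acc=19 h=9 v=19
  t=3 PE[1][0]: acc=0 h=0 v=0
OS [2×3] PE[1][0] across cycles:
  t=0 PE[1][0]: acc=0 h=0 v=0
  t=1 PE[1][0]: acc=10 h=2 v=5
  t=2 PE[1][0]: acc=19 h=9 v=1
  t=3 PE[1][0]: acc=19 h=0 v=0
RS [2×2] PE[1][0] across cycles:
  t=0 PE[1][0]: acc=0 h=0 v=0
  t=1 PE[1][0]: acc=10 h=10 v=5
  t=2 PE[1][0]: acc=14 h=14 v=7
  t=3 PE[1][0]: acc=8 h=8 v=4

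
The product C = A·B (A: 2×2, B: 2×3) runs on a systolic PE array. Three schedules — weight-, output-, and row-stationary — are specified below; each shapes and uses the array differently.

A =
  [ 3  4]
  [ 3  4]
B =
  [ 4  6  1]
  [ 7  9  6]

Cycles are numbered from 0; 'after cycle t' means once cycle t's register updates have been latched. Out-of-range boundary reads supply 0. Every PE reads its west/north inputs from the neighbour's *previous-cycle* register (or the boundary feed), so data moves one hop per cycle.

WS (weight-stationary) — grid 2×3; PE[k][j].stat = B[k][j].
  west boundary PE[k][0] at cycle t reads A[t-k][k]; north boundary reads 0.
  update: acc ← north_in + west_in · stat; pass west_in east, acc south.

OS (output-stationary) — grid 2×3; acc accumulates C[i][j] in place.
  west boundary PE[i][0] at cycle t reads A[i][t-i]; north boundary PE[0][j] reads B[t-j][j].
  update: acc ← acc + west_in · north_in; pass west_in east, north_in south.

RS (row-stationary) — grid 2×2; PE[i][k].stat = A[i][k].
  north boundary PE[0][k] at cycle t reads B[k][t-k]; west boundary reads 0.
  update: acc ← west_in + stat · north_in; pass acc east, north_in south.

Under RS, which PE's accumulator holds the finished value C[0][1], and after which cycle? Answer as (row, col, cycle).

(row, col, cycle) = (0, 1, 2)

RS — PE[0][1] is where C[0][1] collects:
  [0] (0,1) acc=0 (h:0 v:0)
  [1] (0,1) acc=40 (h:40 v:7)
  [2] (0,1) acc=54 (h:54 v:9)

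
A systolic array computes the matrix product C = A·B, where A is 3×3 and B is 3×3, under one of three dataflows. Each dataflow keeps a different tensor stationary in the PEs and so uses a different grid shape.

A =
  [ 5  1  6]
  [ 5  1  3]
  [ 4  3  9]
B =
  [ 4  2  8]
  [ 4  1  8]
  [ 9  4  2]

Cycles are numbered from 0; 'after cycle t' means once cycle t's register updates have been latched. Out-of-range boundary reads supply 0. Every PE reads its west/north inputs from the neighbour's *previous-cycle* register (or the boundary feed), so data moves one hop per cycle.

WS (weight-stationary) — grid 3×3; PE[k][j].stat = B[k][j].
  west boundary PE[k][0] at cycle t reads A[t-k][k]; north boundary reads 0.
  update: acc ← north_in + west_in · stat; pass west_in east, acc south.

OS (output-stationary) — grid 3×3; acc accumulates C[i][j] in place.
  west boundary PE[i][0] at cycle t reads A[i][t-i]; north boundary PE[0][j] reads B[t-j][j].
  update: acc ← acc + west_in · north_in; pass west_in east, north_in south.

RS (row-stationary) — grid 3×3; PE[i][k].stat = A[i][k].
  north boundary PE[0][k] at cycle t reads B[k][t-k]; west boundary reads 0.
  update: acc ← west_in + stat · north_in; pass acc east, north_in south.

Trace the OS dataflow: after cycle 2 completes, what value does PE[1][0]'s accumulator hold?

OS (3×3). Following PE[1][0] plus its west/north inputs:
  [0] (0,0) acc=20 (h:5 v:4)
  [0] (1,0) acc=0 (h:0 v:0)
  [1] (0,0) acc=24 (h:1 v:4)
  [1] (1,0) acc=20 (h:5 v:4)
  [2] (0,0) acc=78 (h:6 v:9)
  [2] (1,0) acc=24 (h:1 v:4)

PE[1][0].acc = 24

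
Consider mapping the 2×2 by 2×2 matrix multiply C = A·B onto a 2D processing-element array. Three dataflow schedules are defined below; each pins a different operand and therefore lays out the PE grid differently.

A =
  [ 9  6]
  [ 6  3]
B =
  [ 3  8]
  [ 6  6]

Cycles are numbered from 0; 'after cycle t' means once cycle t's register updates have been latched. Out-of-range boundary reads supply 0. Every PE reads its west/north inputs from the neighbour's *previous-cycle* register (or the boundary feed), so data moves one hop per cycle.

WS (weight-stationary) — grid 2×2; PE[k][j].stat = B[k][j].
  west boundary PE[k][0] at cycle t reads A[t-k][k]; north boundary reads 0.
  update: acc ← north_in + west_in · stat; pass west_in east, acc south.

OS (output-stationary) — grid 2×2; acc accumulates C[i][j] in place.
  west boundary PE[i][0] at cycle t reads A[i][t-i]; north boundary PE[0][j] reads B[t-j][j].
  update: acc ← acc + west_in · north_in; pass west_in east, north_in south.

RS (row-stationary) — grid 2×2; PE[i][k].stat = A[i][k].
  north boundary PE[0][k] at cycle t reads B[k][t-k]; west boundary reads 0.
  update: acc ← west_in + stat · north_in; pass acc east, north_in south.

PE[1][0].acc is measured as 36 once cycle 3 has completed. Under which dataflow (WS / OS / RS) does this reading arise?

Under WS (2×2), PE[1][0]:
  step 0 · PE1,0: acc=0; fwd→0 fwd↓0
  step 1 · PE1,0: acc=63; fwd→6 fwd↓63
  step 2 · PE1,0: acc=36; fwd→3 fwd↓36
  step 3 · PE1,0: acc=0; fwd→0 fwd↓0
Under OS (2×2), PE[1][0]:
  step 0 · PE1,0: acc=0; fwd→0 fwd↓0
  step 1 · PE1,0: acc=18; fwd→6 fwd↓3
  step 2 · PE1,0: acc=36; fwd→3 fwd↓6
  step 3 · PE1,0: acc=36; fwd→0 fwd↓0
Under RS (2×2), PE[1][0]:
  step 0 · PE1,0: acc=0; fwd→0 fwd↓0
  step 1 · PE1,0: acc=18; fwd→18 fwd↓3
  step 2 · PE1,0: acc=48; fwd→48 fwd↓8
  step 3 · PE1,0: acc=0; fwd→0 fwd↓0

dataflow = OS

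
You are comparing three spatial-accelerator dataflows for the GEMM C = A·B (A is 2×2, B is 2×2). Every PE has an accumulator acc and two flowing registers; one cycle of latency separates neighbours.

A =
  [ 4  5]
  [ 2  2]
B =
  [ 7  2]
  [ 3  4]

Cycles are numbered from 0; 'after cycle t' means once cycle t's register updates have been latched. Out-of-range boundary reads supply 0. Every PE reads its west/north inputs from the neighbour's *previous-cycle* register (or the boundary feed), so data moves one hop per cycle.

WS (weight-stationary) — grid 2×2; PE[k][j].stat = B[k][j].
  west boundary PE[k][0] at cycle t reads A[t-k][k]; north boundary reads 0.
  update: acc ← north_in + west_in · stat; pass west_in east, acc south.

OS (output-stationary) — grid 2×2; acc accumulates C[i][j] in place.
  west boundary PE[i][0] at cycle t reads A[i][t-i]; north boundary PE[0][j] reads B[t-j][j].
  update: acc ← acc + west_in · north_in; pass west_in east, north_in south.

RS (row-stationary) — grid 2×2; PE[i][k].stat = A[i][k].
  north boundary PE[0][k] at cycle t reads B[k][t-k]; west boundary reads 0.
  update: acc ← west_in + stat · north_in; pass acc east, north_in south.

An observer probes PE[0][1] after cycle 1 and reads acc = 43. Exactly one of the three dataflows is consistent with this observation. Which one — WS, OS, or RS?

dataflow = RS

WS [2×2] PE[0][1] across cycles:
  t=0 PE[0][1]: acc=0 h=0 v=0
  t=1 PE[0][1]: acc=8 h=4 v=8
OS [2×2] PE[0][1] across cycles:
  t=0 PE[0][1]: acc=0 h=0 v=0
  t=1 PE[0][1]: acc=8 h=4 v=2
RS [2×2] PE[0][1] across cycles:
  t=0 PE[0][1]: acc=0 h=0 v=0
  t=1 PE[0][1]: acc=43 h=43 v=3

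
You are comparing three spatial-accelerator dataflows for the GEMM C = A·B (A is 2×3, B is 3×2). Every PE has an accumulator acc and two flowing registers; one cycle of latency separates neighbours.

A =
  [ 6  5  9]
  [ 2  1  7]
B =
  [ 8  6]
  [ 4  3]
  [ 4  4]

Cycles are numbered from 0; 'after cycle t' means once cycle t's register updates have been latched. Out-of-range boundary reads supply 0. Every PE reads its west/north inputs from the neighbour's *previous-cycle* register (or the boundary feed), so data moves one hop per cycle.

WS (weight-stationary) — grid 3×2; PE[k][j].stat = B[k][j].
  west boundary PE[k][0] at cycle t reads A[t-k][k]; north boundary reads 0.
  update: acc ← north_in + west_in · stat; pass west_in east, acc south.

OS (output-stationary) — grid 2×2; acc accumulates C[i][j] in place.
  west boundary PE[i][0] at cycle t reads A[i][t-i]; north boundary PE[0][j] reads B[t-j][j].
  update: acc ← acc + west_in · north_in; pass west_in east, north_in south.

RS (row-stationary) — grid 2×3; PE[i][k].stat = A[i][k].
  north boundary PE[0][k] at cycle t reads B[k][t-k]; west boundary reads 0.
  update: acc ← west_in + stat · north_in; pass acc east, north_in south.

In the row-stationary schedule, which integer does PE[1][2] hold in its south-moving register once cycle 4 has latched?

register = 4

RS 2×3: PE[1][2] cycle-by-cycle (with neighbour feeds):
  cycle 0: PE[0][2] → acc 0, east 0, south 0
  cycle 0: PE[1][1] → acc 0, east 0, south 0
  cycle 0: PE[1][2] → acc 0, east 0, south 0
  cycle 1: PE[0][2] → acc 0, east 0, south 0
  cycle 1: PE[1][1] → acc 0, east 0, south 0
  cycle 1: PE[1][2] → acc 0, east 0, south 0
  cycle 2: PE[0][2] → acc 104, east 104, south 4
  cycle 2: PE[1][1] → acc 20, east 20, south 4
  cycle 2: PE[1][2] → acc 0, east 0, south 0
  cycle 3: PE[0][2] → acc 87, east 87, south 4
  cycle 3: PE[1][1] → acc 15, east 15, south 3
  cycle 3: PE[1][2] → acc 48, east 48, south 4
  cycle 4: PE[0][2] → acc 0, east 0, south 0
  cycle 4: PE[1][1] → acc 0, east 0, south 0
  cycle 4: PE[1][2] → acc 43, east 43, south 4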